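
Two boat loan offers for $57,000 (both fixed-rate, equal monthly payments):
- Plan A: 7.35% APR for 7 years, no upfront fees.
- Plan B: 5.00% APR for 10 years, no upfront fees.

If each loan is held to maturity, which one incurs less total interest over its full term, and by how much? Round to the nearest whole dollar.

Plan B by $537

Plan A: monthly rate = 7.35%/12 = 0.0061250; payment = 57,000 × 0.0061250 / (1 − (1+0.0061250)^−84) = $870.07.
Total interest on Plan A = 84 × $870.07 − $57,000 = $16,085.88.
Plan B: at 5.00% the monthly rate is 0.0041667, so the payment is 57,000 × 0.0041667 / (1 − 1.0041667^−120) = $604.57.
Total interest on Plan B = 120 × $604.57 − $57,000 = $15,548.40.
Plan B is lower by $537.48.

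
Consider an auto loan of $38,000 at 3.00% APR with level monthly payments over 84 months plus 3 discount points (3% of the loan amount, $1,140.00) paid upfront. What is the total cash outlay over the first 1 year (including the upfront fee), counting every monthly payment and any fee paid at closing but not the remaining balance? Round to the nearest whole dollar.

$7,165

Monthly rate = 3%/12 = 0.0025000; payment = 38,000 × 0.0025000 / (1 − (1+0.0025000)^−84) = $502.11.
Total outlay = 12 × $502.11 + $1,140.00 = $7,165.32.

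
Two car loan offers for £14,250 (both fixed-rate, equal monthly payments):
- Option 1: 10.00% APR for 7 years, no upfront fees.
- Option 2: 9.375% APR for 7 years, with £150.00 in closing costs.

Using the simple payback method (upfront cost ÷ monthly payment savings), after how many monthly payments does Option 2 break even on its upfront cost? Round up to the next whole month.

Option 1: monthly rate = 10%/12 = 0.0083333; payment = 14,250 × 0.0083333 / (1 − (1+0.0083333)^−84) = £236.57.
Option 2: at 9.375% the monthly rate is 0.0078125, so the payment is 14,250 × 0.0078125 / (1 − 1.0078125^−84) = £231.99.
Monthly savings = £236.57 − £231.99 = £4.58.
Break-even = £150.00 / £4.58 = 32.75 → 33 months.

33 months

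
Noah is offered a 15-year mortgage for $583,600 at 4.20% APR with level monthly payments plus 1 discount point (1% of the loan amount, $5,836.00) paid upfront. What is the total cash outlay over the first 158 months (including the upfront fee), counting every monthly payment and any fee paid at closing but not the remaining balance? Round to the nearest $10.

At 4.20% the monthly rate is 0.0035000, so the payment is 583,600 × 0.0035000 / (1 − 1.0035000^−180) = $4,375.54.
Total outlay = 158 × $4,375.54 + $5,836.00 = $697,171.32.

$697,170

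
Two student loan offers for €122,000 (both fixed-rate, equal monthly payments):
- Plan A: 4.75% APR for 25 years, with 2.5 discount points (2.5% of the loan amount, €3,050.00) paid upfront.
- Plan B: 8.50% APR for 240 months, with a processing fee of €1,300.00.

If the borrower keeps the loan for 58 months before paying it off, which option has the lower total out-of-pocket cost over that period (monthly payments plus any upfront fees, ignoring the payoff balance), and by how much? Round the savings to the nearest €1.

Plan A by €19,316

Plan A: at 4.75% the monthly rate is 0.0039583, so the payment is 122,000 × 0.0039583 / (1 − 1.0039583^−300) = €695.54.
Plan B: monthly rate = 8.5%/12 = 0.0070833; payment = 122,000 × 0.0070833 / (1 − (1+0.0070833)^−240) = €1,058.74.
Over 58 months: Plan A costs 58 × €695.54 + €3,050.00 = €43,391.32; Plan B costs 58 × €1,058.74 + €1,300.00 = €62,706.92.
Plan A is cheaper by €62,706.92 − €43,391.32 = €19,315.60.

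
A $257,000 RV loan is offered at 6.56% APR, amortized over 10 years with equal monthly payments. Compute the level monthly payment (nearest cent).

$2,926.03

At 6.56% the monthly rate is 0.0054667, so the payment is 257,000 × 0.0054667 / (1 − 1.0054667^−120) = $2,926.03.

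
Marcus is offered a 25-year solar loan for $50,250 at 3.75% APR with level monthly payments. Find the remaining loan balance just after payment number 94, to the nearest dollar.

With monthly rate i = 3.75%/12 = 0.0031250, the balance after k of n payments is P · [(1+i)^n − (1+i)^k] / [(1+i)^n − 1].
(1+0.0031250)^300 = 2.54985935 and (1+0.0031250)^94 = 1.34083422, so the balance is 50,250 × (2.54985935 − 1.34083422) / (2.54985935 − 1) = $39,199.37.

$39,199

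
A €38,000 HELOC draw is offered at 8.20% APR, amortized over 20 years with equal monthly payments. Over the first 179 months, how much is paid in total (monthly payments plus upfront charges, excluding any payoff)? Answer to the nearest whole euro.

€57,744

Monthly rate = 8.2%/12 = 0.0068333; payment = 38,000 × 0.0068333 / (1 − (1+0.0068333)^−240) = €322.59.
Total outlay = 179 × €322.59 = €57,743.61.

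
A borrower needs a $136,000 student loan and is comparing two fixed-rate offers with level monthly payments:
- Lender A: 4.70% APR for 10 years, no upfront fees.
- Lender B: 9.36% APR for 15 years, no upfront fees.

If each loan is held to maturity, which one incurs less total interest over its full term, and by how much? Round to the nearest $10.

Lender A: at 4.70% the monthly rate is 0.0039167, so the payment is 136,000 × 0.0039167 / (1 − 1.0039167^−120) = $1,422.63.
Total interest on Lender A = 120 × $1,422.63 − $136,000 = $34,715.60.
Lender B: at 9.36% the monthly rate is 0.0078000, so the payment is 136,000 × 0.0078000 / (1 − 1.0078000^−180) = $1,408.68.
Total interest on Lender B = 180 × $1,408.68 − $136,000 = $117,562.40.
Lender A is lower by $82,846.80.

Lender A by $82,850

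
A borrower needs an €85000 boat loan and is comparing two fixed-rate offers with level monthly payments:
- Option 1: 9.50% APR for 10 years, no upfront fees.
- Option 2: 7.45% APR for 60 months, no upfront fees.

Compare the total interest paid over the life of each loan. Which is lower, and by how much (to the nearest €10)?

Option 1: monthly rate = 9.5%/12 = 0.0079167; payment = 85,000 × 0.0079167 / (1 − (1+0.0079167)^−120) = €1,099.88.
Total interest on Option 1 = 120 × €1,099.88 − €85,000 = €46,985.60.
Option 2: monthly rate = 7.45%/12 = 0.0062083; payment = 85,000 × 0.0062083 / (1 − (1+0.0062083)^−60) = €1,701.21.
Total interest on Option 2 = 60 × €1,701.21 − €85,000 = €17,072.60.
Option 2 is lower by €29,913.00.

Option 2 by €29,910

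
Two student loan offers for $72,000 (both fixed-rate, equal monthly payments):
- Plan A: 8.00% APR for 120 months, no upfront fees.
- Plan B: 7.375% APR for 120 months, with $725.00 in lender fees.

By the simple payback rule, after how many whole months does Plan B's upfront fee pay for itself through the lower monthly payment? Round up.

Plan A: monthly rate = 8%/12 = 0.0066667; payment = 72,000 × 0.0066667 / (1 − (1+0.0066667)^−120) = $873.56.
Plan B: monthly rate = 7.375%/12 = 0.0061458; payment = 72,000 × 0.0061458 / (1 − (1+0.0061458)^−120) = $849.96.
Monthly savings = $873.56 − $849.96 = $23.60.
Break-even = $725.00 / $23.60 = 30.72 → 31 months.

31 months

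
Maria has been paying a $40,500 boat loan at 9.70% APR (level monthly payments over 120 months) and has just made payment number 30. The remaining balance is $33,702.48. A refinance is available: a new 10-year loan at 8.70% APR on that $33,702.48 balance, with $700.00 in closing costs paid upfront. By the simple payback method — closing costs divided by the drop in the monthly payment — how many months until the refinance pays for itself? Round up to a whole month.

Current payment = 40,500 × 9.7%/12 / (1 − (1+0.0080833)^−120) = $528.51.
Refinanced payment = 33,702.48 × 0.0072500 / (1 − (1+0.0072500)^−120) = $421.48.
Monthly savings = $528.51 − $421.48 = $107.03.
Break-even = $700.00 / $107.03 = 6.54 → 7 months.

7 months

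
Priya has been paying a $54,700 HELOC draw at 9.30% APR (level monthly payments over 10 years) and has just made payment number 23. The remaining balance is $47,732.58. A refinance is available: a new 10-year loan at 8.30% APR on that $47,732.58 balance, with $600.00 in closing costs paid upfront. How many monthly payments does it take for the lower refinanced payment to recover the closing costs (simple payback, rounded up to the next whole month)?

6 months

Current payment = 54,700 × 9.3%/12 / (1 − (1+0.0077500)^−120) = $701.83.
Refinanced payment = 47,732.58 × 0.0069167 / (1 − (1+0.0069167)^−120) = $586.72.
Monthly savings = $701.83 − $586.72 = $115.11.
Break-even = $600.00 / $115.11 = 5.21 → 6 months.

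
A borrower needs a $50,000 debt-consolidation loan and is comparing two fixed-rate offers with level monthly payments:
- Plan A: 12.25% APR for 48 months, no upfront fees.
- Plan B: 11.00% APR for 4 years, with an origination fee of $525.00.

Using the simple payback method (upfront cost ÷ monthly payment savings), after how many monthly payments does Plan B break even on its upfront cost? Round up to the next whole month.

Plan A: monthly rate = 12.25%/12 = 0.0102083; payment = 50,000 × 0.0102083 / (1 − (1+0.0102083)^−48) = $1,322.84.
Plan B: monthly rate = 11%/12 = 0.0091667; payment = 50,000 × 0.0091667 / (1 − (1+0.0091667)^−48) = $1,292.28.
Monthly savings = $1,322.84 − $1,292.28 = $30.56.
Break-even = $525.00 / $30.56 = 17.18 → 18 months.

18 months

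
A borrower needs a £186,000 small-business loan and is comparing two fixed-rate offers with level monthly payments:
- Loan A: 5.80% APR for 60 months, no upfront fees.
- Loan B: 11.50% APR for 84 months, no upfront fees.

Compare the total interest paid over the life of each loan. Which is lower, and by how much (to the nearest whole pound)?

Loan A: monthly rate = 5.8%/12 = 0.0048333; payment = 186,000 × 0.0048333 / (1 − (1+0.0048333)^−60) = £3,578.63.
Total interest on Loan A = 60 × £3,578.63 − £186,000 = £28,717.80.
Loan B: monthly rate = 11.5%/12 = 0.0095833; payment = 186,000 × 0.0095833 / (1 − (1+0.0095833)^−84) = £3,233.88.
Total interest on Loan B = 84 × £3,233.88 − £186,000 = £85,645.92.
Loan A is lower by £56,928.12.

Loan A by £56,928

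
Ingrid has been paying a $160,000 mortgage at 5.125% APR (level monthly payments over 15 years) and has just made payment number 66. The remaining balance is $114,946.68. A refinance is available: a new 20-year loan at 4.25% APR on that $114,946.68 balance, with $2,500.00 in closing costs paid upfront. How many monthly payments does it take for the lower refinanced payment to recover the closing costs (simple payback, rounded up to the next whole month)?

Current payment = 160,000 × 5.125%/12 / (1 − (1+0.0042708)^−180) = $1,275.71.
Refinanced payment = 114,946.68 × 0.0035417 / (1 − (1+0.0035417)^−240) = $711.79.
Monthly savings = $1,275.71 − $711.79 = $563.92.
Break-even = $2,500.00 / $563.92 = 4.43 → 5 months.

5 months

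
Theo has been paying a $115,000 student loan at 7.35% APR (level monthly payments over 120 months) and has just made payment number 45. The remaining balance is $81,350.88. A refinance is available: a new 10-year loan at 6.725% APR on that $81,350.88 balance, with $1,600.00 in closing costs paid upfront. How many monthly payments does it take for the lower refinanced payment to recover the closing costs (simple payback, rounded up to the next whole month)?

Current payment = 115,000 × 7.35%/12 / (1 − (1+0.0061250)^−120) = $1,356.08.
Refinanced payment = 81,350.88 × 0.0056042 / (1 − (1+0.0056042)^−120) = $933.06.
Monthly savings = $1,356.08 − $933.06 = $423.02.
Break-even = $1,600.00 / $423.02 = 3.78 → 4 months.

4 months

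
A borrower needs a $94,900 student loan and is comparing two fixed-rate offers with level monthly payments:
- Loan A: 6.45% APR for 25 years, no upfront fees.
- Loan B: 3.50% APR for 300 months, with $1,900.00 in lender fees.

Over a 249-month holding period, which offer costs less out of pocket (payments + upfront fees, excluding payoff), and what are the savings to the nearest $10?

Loan A: at 6.45% the monthly rate is 0.0053750, so the payment is 94,900 × 0.0053750 / (1 − 1.0053750^−300) = $637.81.
Loan B: at 3.50% the monthly rate is 0.0029167, so the payment is 94,900 × 0.0029167 / (1 − 1.0029167^−300) = $475.09.
Over 249 months: Loan A costs 249 × $637.81 = $158,814.69; Loan B costs 249 × $475.09 + $1,900.00 = $120,197.41.
Loan B is cheaper by $158,814.69 − $120,197.41 = $38,617.28.

Loan B by $38,620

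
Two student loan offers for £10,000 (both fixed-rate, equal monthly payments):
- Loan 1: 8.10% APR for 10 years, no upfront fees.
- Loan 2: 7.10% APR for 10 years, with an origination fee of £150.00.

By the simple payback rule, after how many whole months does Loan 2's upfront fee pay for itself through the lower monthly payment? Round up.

29 months

Loan 1: monthly rate = 8.1%/12 = 0.0067500; payment = 10,000 × 0.0067500 / (1 − (1+0.0067500)^−120) = £121.86.
Loan 2: at 7.10% the monthly rate is 0.0059167, so the payment is 10,000 × 0.0059167 / (1 − 1.0059167^−120) = £116.62.
Monthly savings = £121.86 − £116.62 = £5.24.
Break-even = £150.00 / £5.24 = 28.63 → 29 months.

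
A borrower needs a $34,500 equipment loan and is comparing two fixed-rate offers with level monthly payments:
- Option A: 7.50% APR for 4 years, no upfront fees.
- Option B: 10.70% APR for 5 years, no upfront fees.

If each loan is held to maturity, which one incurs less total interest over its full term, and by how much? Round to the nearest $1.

Option A: monthly rate = 7.5%/12 = 0.0062500; payment = 34,500 × 0.0062500 / (1 − (1+0.0062500)^−48) = $834.17.
Total interest on Option A = 48 × $834.17 − $34,500 = $5,540.16.
Option B: monthly rate = 10.7%/12 = 0.0089167; payment = 34,500 × 0.0089167 / (1 − (1+0.0089167)^−60) = $744.96.
Total interest on Option B = 60 × $744.96 − $34,500 = $10,197.60.
Option A is lower by $4,657.44.

Option A by $4,657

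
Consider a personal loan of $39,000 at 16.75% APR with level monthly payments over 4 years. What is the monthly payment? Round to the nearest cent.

$1,120.31

At 16.75% the monthly rate is 0.0139583, so the payment is 39,000 × 0.0139583 / (1 − 1.0139583^−48) = $1,120.31.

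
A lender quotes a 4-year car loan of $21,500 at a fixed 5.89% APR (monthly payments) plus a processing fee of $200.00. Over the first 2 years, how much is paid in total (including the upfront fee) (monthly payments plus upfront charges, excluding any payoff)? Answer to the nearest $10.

$12,290

Monthly rate = 5.89%/12 = 0.0049083; payment = 21,500 × 0.0049083 / (1 − (1+0.0049083)^−48) = $503.84.
Total outlay = 24 × $503.84 + $200.00 = $12,292.16.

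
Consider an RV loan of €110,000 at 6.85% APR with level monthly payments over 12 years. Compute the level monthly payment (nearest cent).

€1,122.44

Monthly rate = 6.85%/12 = 0.0057083; payment = 110,000 × 0.0057083 / (1 − (1+0.0057083)^−144) = €1,122.44.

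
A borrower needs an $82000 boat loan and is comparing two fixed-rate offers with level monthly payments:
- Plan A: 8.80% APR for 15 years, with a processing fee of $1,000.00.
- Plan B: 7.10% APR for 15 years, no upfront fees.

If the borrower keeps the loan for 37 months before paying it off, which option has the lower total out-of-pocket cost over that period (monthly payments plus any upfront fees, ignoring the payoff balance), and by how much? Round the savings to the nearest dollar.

Plan A: monthly rate = 8.8%/12 = 0.0073333; payment = 82,000 × 0.0073333 / (1 − (1+0.0073333)^−180) = $821.97.
Plan B: monthly rate = 7.1%/12 = 0.0059167; payment = 82,000 × 0.0059167 / (1 − (1+0.0059167)^−180) = $741.63.
Over 37 months: Plan A costs 37 × $821.97 + $1,000.00 = $31,412.89; Plan B costs 37 × $741.63 = $27,440.31.
Plan B is cheaper by $31,412.89 − $27,440.31 = $3,972.58.

Plan B by $3,973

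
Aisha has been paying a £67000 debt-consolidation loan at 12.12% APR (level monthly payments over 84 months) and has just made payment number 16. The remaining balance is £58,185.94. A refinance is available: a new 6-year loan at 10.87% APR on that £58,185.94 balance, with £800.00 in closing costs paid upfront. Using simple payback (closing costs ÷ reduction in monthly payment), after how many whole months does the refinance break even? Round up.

10 months

Current payment = 67,000 × 12.12%/12 / (1 − (1+0.0101000)^−84) = £1,187.04.
Refinanced payment = 58,185.94 × 0.0090583 / (1 − (1+0.0090583)^−72) = £1,103.65.
Monthly savings = £1,187.04 − £1,103.65 = £83.39.
Break-even = £800.00 / £83.39 = 9.59 → 10 months.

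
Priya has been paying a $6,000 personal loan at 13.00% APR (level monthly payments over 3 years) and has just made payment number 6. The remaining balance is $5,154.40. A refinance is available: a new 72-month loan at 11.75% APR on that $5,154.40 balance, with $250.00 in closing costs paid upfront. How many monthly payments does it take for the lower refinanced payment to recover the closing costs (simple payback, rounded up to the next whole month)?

Current payment = 6,000 × 13%/12 / (1 − (1+0.0108333)^−36) = $202.16.
Refinanced payment = 5,154.40 × 0.0097917 / (1 − (1+0.0097917)^−72) = $100.10.
Monthly savings = $202.16 − $100.10 = $102.06.
Break-even = $250.00 / $102.06 = 2.45 → 3 months.

3 months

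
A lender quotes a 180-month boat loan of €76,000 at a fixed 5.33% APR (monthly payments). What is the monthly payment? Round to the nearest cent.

€614.15

Monthly rate = 5.33%/12 = 0.0044417; payment = 76,000 × 0.0044417 / (1 − (1+0.0044417)^−180) = €614.15.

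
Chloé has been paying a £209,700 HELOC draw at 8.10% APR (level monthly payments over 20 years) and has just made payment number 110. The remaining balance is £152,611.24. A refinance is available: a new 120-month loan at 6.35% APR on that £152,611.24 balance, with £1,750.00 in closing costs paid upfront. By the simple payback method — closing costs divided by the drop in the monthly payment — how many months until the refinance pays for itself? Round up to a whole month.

Current payment = 209,700 × 8.1%/12 / (1 − (1+0.0067500)^−240) = £1,767.09.
Refinanced payment = 152,611.24 × 0.0052917 / (1 − (1+0.0052917)^−120) = £1,721.25.
Monthly savings = £1,767.09 − £1,721.25 = £45.84.
Break-even = £1,750.00 / £45.84 = 38.18 → 39 months.

39 months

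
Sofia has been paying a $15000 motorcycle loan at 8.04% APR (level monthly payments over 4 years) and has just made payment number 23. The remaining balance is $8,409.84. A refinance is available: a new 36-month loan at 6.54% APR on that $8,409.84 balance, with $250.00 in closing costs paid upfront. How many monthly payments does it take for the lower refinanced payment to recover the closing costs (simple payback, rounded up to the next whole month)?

Current payment = 15,000 × 8.04%/12 / (1 − (1+0.0067000)^−48) = $366.48.
Refinanced payment = 8,409.84 × 0.0054500 / (1 − (1+0.0054500)^−36) = $257.91.
Monthly savings = $366.48 − $257.91 = $108.57.
Break-even = $250.00 / $108.57 = 2.30 → 3 months.

3 months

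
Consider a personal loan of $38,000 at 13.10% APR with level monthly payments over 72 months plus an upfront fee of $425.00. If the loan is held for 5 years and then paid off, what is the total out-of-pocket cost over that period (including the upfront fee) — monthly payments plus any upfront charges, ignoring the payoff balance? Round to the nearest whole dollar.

$46,314

Monthly rate = 13.1%/12 = 0.0109167; payment = 38,000 × 0.0109167 / (1 − (1+0.0109167)^−72) = $764.82.
Total outlay = 60 × $764.82 + $425.00 = $46,314.20.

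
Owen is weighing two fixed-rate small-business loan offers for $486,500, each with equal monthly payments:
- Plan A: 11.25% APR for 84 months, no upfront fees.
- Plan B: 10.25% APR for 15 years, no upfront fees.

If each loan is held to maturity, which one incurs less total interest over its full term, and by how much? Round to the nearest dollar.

Plan A by $249,361

Plan A: monthly rate = 11.25%/12 = 0.0093750; payment = 486,500 × 0.0093750 / (1 − (1+0.0093750)^−84) = $8,394.15.
Total interest on Plan A = 84 × $8,394.15 − $486,500 = $218,608.60.
Plan B: at 10.25% the monthly rate is 0.0085417, so the payment is 486,500 × 0.0085417 / (1 − 1.0085417^−180) = $5,302.61.
Total interest on Plan B = 180 × $5,302.61 − $486,500 = $467,969.80.
Plan A is lower by $249,361.20.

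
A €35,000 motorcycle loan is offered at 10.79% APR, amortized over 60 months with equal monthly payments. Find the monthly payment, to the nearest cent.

Monthly rate = 10.79%/12 = 0.0089917; payment = 35,000 × 0.0089917 / (1 − (1+0.0089917)^−60) = €757.32.

€757.32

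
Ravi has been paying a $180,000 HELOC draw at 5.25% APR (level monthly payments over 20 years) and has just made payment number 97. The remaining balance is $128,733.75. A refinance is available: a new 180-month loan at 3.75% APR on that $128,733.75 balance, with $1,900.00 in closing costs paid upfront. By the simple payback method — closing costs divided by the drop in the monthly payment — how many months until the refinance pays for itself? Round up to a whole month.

Current payment = 180,000 × 5.25%/12 / (1 − (1+0.0043750)^−240) = $1,212.92.
Refinanced payment = 128,733.75 × 0.0031250 / (1 − (1+0.0031250)^−180) = $936.18.
Monthly savings = $1,212.92 − $936.18 = $276.74.
Break-even = $1,900.00 / $276.74 = 6.87 → 7 months.

7 months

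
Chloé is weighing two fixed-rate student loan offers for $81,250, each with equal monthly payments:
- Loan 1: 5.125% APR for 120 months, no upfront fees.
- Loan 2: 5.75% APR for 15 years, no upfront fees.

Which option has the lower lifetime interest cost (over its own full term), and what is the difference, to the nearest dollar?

Loan 1: at 5.125% the monthly rate is 0.0042708, so the payment is 81,250 × 0.0042708 / (1 − 1.0042708^−120) = $866.76.
Total interest on Loan 1 = 120 × $866.76 − $81,250 = $22,761.20.
Loan 2: monthly rate = 5.75%/12 = 0.0047917; payment = 81,250 × 0.0047917 / (1 − (1+0.0047917)^−180) = $674.71.
Total interest on Loan 2 = 180 × $674.71 − $81,250 = $40,197.80.
Loan 1 is lower by $17,436.60.

Loan 1 by $17,437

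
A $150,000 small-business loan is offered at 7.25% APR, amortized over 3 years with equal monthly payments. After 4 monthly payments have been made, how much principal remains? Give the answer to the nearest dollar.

$134,894

With monthly rate i = 7.25%/12 = 0.0060417, the balance after k of n payments is P · [(1+i)^n − (1+i)^k] / [(1+i)^n − 1].
(1+0.0060417)^36 = 1.24215230 and (1+0.0060417)^4 = 1.02438656, so the balance is 150,000 × (1.24215230 − 1.02438656) / (1.24215230 − 1) = $134,893.87.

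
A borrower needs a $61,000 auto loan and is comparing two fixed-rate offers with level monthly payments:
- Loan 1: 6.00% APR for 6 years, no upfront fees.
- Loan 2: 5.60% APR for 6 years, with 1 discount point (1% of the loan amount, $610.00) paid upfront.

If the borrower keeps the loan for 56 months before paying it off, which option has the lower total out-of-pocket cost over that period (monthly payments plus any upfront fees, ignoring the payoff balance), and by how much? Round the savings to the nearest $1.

Loan 1: at 6.00% the monthly rate is 0.0050000, so the payment is 61,000 × 0.0050000 / (1 − 1.0050000^−72) = $1,010.95.
Loan 2: monthly rate = 5.6%/12 = 0.0046667; payment = 61,000 × 0.0046667 / (1 − (1+0.0046667)^−72) = $999.47.
Over 56 months: Loan 1 costs 56 × $1,010.95 = $56,613.20; Loan 2 costs 56 × $999.47 + $610.00 = $56,580.32.
Loan 2 is cheaper by $56,613.20 − $56,580.32 = $32.88.

Loan 2 by $33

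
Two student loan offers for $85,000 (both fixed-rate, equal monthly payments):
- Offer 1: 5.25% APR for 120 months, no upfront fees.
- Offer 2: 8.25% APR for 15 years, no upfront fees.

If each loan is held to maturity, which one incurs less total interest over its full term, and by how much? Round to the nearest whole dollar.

Offer 1 by $38,994

Offer 1: at 5.25% the monthly rate is 0.0043750, so the payment is 85,000 × 0.0043750 / (1 − 1.0043750^−120) = $911.98.
Total interest on Offer 1 = 120 × $911.98 − $85,000 = $24,437.60.
Offer 2: at 8.25% the monthly rate is 0.0068750, so the payment is 85,000 × 0.0068750 / (1 − 1.0068750^−180) = $824.62.
Total interest on Offer 2 = 180 × $824.62 − $85,000 = $63,431.60.
Offer 1 is lower by $38,994.00.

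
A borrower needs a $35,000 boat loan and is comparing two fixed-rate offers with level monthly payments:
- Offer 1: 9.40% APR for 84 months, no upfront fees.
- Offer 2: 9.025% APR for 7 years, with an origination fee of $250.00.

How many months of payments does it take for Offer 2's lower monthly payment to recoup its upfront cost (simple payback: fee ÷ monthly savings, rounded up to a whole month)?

38 months

Offer 1: at 9.40% the monthly rate is 0.0078333, so the payment is 35,000 × 0.0078333 / (1 − 1.0078333^−84) = $570.25.
Offer 2: at 9.025% the monthly rate is 0.0075208, so the payment is 35,000 × 0.0075208 / (1 − 1.0075208^−84) = $563.56.
Monthly savings = $570.25 − $563.56 = $6.69.
Break-even = $250.00 / $6.69 = 37.37 → 38 months.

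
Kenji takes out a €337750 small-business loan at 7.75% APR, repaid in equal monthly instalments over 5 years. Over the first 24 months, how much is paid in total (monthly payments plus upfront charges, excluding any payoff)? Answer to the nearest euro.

€163,392

At 7.75% the monthly rate is 0.0064583, so the payment is 337,750 × 0.0064583 / (1 − 1.0064583^−60) = €6,808.01.
Total outlay = 24 × €6,808.01 = €163,392.24.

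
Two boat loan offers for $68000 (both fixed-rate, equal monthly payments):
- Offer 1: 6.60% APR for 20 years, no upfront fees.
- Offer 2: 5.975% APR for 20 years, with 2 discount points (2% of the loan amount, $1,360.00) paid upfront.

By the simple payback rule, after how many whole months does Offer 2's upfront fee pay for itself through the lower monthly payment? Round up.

Offer 1: at 6.60% the monthly rate is 0.0055000, so the payment is 68,000 × 0.0055000 / (1 − 1.0055000^−240) = $511.00.
Offer 2: monthly rate = 5.975%/12 = 0.0049792; payment = 68,000 × 0.0049792 / (1 − (1+0.0049792)^−240) = $486.19.
Monthly savings = $511.00 − $486.19 = $24.81.
Break-even = $1,360.00 / $24.81 = 54.82 → 55 months.

55 months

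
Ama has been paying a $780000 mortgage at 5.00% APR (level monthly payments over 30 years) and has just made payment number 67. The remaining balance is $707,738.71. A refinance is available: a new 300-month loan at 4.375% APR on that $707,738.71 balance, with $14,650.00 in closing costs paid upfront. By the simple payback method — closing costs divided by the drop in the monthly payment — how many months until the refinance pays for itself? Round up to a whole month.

Current payment = 780,000 × 5%/12 / (1 − (1+0.0041667)^−360) = $4,187.21.
Refinanced payment = 707,738.71 × 0.0036458 / (1 − (1+0.0036458)^−300) = $3,883.80.
Monthly savings = $4,187.21 − $3,883.80 = $303.41.
Break-even = $14,650.00 / $303.41 = 48.28 → 49 months.

49 months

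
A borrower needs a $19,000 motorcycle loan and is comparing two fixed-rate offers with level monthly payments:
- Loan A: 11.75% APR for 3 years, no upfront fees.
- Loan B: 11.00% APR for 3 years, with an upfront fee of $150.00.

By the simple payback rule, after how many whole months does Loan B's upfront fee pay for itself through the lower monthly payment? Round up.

Loan A: at 11.75% the monthly rate is 0.0097917, so the payment is 19,000 × 0.0097917 / (1 − 1.0097917^−36) = $628.81.
Loan B: at 11.00% the monthly rate is 0.0091667, so the payment is 19,000 × 0.0091667 / (1 − 1.0091667^−36) = $622.04.
Monthly savings = $628.81 − $622.04 = $6.77.
Break-even = $150.00 / $6.77 = 22.16 → 23 months.

23 months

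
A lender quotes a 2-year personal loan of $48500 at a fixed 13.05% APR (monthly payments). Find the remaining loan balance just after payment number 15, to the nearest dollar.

With monthly rate i = 13.05%/12 = 0.0108750, the balance after k of n payments is P · [(1+i)^n − (1+i)^k] / [(1+i)^n − 1].
(1+0.0108750)^24 = 1.29639977 and (1+0.0108750)^15 = 1.17614764, so the balance is 48,500 × (1.29639977 − 1.17614764) / (1.29639977 − 1) = $19,676.90.

$19,677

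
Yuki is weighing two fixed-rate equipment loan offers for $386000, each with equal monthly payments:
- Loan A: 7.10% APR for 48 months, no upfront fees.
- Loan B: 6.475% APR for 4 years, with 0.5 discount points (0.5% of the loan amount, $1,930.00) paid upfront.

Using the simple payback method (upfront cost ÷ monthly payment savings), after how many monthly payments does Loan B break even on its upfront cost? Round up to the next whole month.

Loan A: monthly rate = 7.1%/12 = 0.0059167; payment = 386,000 × 0.0059167 / (1 − (1+0.0059167)^−48) = $9,261.17.
Loan B: at 6.475% the monthly rate is 0.0053958, so the payment is 386,000 × 0.0053958 / (1 − 1.0053958^−48) = $9,149.52.
Monthly savings = $9,261.17 − $9,149.52 = $111.65.
Break-even = $1,930.00 / $111.65 = 17.29 → 18 months.

18 months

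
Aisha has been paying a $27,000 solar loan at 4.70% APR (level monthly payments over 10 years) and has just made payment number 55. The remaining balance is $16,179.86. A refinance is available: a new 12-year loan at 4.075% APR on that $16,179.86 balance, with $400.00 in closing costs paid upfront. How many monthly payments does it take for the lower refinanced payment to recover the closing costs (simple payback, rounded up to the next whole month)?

3 months

Current payment = 27,000 × 4.7%/12 / (1 − (1+0.0039167)^−120) = $282.43.
Refinanced payment = 16,179.86 × 0.0033958 / (1 − (1+0.0033958)^−144) = $142.25.
Monthly savings = $282.43 − $142.25 = $140.18.
Break-even = $400.00 / $140.18 = 2.85 → 3 months.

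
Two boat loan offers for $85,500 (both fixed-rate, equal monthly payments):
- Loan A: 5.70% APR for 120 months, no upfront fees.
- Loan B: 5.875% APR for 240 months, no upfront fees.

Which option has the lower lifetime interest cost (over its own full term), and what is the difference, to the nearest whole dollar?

Loan A: monthly rate = 5.7%/12 = 0.0047500; payment = 85,500 × 0.0047500 / (1 − (1+0.0047500)^−120) = $936.40.
Total interest on Loan A = 120 × $936.40 − $85,500 = $26,868.00.
Loan B: at 5.875% the monthly rate is 0.0048958, so the payment is 85,500 × 0.0048958 / (1 − 1.0048958^−240) = $606.40.
Total interest on Loan B = 240 × $606.40 − $85,500 = $60,036.00.
Loan A is lower by $33,168.00.

Loan A by $33,168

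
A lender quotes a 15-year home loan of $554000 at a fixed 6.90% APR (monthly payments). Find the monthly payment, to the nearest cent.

$4,948.59

Monthly rate = 6.9%/12 = 0.0057500; payment = 554,000 × 0.0057500 / (1 − (1+0.0057500)^−180) = $4,948.59.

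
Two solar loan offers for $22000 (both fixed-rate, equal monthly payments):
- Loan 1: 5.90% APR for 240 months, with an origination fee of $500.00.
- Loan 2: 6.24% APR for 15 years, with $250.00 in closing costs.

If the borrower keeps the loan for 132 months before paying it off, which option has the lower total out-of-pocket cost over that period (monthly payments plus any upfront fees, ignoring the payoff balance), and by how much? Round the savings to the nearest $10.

Loan 1: at 5.90% the monthly rate is 0.0049167, so the payment is 22,000 × 0.0049167 / (1 − 1.0049167^−240) = $156.35.
Loan 2: at 6.24% the monthly rate is 0.0052000, so the payment is 22,000 × 0.0052000 / (1 − 1.0052000^−180) = $188.51.
Over 132 months: Loan 1 costs 132 × $156.35 + $500.00 = $21,138.20; Loan 2 costs 132 × $188.51 + $250.00 = $25,133.32.
Loan 1 is cheaper by $25,133.32 − $21,138.20 = $3,995.12.

Loan 1 by $4,000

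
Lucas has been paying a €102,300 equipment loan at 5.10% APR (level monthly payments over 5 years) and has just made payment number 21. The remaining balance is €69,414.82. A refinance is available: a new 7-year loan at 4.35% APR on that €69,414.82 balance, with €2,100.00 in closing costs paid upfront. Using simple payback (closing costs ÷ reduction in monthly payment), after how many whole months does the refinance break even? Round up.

3 months

Current payment = 102,300 × 5.1%/12 / (1 − (1+0.0042500)^−60) = €1,935.22.
Refinanced payment = 69,414.82 × 0.0036250 / (1 − (1+0.0036250)^−84) = €960.04.
Monthly savings = €1,935.22 − €960.04 = €975.18.
Break-even = €2,100.00 / €975.18 = 2.15 → 3 months.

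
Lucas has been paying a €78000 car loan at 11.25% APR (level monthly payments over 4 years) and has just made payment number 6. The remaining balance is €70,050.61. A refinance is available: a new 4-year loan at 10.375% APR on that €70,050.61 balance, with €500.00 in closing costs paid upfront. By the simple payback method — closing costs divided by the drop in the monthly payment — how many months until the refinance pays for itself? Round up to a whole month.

Current payment = 78,000 × 11.25%/12 / (1 − (1+0.0093750)^−48) = €2,025.43.
Refinanced payment = 70,050.61 × 0.0086458 / (1 − (1+0.0086458)^−48) = €1,789.31.
Monthly savings = €2,025.43 − €1,789.31 = €236.12.
Break-even = €500.00 / €236.12 = 2.12 → 3 months.

3 months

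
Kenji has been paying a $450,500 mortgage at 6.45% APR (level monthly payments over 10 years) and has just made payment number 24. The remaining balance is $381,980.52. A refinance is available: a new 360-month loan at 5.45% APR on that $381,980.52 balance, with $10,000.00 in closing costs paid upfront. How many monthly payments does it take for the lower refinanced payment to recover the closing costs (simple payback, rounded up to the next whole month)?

Current payment = 450,500 × 6.45%/12 / (1 − (1+0.0053750)^−120) = $5,103.88.
Refinanced payment = 381,980.52 × 0.0045417 / (1 − (1+0.0045417)^−360) = $2,156.88.
Monthly savings = $5,103.88 − $2,156.88 = $2,947.00.
Break-even = $10,000.00 / $2,947.00 = 3.39 → 4 months.

4 months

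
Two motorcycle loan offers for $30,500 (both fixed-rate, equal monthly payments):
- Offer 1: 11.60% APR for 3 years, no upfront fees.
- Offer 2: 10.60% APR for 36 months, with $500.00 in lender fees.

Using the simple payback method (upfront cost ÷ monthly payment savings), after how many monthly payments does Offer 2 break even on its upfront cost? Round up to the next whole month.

35 months

Offer 1: monthly rate = 11.6%/12 = 0.0096667; payment = 30,500 × 0.0096667 / (1 − (1+0.0096667)^−36) = $1,007.22.
Offer 2: monthly rate = 10.6%/12 = 0.0088333; payment = 30,500 × 0.0088333 / (1 − (1+0.0088333)^−36) = $992.76.
Monthly savings = $1,007.22 − $992.76 = $14.46.
Break-even = $500.00 / $14.46 = 34.58 → 35 months.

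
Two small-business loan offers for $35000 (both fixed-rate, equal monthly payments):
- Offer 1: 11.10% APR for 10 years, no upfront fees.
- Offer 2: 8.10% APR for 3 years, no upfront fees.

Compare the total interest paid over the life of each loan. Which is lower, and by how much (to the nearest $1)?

Offer 1: at 11.10% the monthly rate is 0.0092500, so the payment is 35,000 × 0.0092500 / (1 − 1.0092500^−120) = $484.11.
Total interest on Offer 1 = 120 × $484.11 − $35,000 = $23,093.20.
Offer 2: monthly rate = 8.1%/12 = 0.0067500; payment = 35,000 × 0.0067500 / (1 − (1+0.0067500)^−36) = $1,098.39.
Total interest on Offer 2 = 36 × $1,098.39 − $35,000 = $4,542.04.
Offer 2 is lower by $18,551.16.

Offer 2 by $18,551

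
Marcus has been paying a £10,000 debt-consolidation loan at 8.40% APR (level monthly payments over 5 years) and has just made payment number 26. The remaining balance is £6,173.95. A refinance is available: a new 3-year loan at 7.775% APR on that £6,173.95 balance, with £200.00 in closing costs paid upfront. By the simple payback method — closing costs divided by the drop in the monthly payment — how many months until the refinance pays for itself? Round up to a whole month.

Current payment = 10,000 × 8.4%/12 / (1 − (1+0.0070000)^−60) = £204.68.
Refinanced payment = 6,173.95 × 0.0064792 / (1 − (1+0.0064792)^−36) = £192.83.
Monthly savings = £204.68 − £192.83 = £11.85.
Break-even = £200.00 / £11.85 = 16.88 → 17 months.

17 months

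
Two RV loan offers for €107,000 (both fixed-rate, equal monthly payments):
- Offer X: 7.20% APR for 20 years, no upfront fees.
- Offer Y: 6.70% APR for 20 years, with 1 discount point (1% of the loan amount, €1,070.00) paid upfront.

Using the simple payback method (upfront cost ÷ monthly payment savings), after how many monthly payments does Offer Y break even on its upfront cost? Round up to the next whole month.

Offer X: at 7.20% the monthly rate is 0.0060000, so the payment is 107,000 × 0.0060000 / (1 − 1.0060000^−240) = €842.46.
Offer Y: at 6.70% the monthly rate is 0.0055833, so the payment is 107,000 × 0.0055833 / (1 − 1.0055833^−240) = €810.41.
Monthly savings = €842.46 − €810.41 = €32.05.
Break-even = €1,070.00 / €32.05 = 33.39 → 34 months.

34 months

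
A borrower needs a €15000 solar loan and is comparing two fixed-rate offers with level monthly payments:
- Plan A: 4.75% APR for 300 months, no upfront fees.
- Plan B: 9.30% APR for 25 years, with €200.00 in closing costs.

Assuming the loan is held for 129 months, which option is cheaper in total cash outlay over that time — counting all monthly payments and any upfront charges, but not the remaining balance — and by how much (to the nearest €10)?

Plan A by €5,810

Plan A: at 4.75% the monthly rate is 0.0039583, so the payment is 15,000 × 0.0039583 / (1 − 1.0039583^−300) = €85.52.
Plan B: at 9.30% the monthly rate is 0.0077500, so the payment is 15,000 × 0.0077500 / (1 − 1.0077500^−300) = €128.98.
Over 129 months: Plan A costs 129 × €85.52 = €11,032.08; Plan B costs 129 × €128.98 + €200.00 = €16,838.42.
Plan A is cheaper by €16,838.42 − €11,032.08 = €5,806.34.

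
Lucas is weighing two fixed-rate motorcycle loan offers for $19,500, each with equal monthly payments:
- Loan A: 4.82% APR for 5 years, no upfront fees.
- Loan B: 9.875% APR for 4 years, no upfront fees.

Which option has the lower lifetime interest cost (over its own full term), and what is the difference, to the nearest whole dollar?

Loan A: at 4.82% the monthly rate is 0.0040167, so the payment is 19,500 × 0.0040167 / (1 − 1.0040167^−60) = $366.38.
Total interest on Loan A = 60 × $366.38 − $19,500 = $2,482.80.
Loan B: at 9.875% the monthly rate is 0.0082292, so the payment is 19,500 × 0.0082292 / (1 − 1.0082292^−48) = $493.40.
Total interest on Loan B = 48 × $493.40 − $19,500 = $4,183.20.
Loan A is lower by $1,700.40.

Loan A by $1,700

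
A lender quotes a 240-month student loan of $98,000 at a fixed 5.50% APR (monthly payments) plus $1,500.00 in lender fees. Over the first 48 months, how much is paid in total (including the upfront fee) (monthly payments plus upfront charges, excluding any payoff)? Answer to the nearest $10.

At 5.50% the monthly rate is 0.0045833, so the payment is 98,000 × 0.0045833 / (1 − 1.0045833^−240) = $674.13.
Total outlay = 48 × $674.13 + $1,500.00 = $33,858.24.

$33,860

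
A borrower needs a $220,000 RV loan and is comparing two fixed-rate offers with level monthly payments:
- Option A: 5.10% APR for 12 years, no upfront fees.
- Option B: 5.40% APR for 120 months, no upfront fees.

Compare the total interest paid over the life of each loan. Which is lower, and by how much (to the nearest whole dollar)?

Option A: at 5.10% the monthly rate is 0.0042500, so the payment is 220,000 × 0.0042500 / (1 − 1.0042500^−144) = $2,045.81.
Total interest on Option A = 144 × $2,045.81 − $220,000 = $74,596.64.
Option B: at 5.40% the monthly rate is 0.0045000, so the payment is 220,000 × 0.0045000 / (1 − 1.0045000^−120) = $2,376.69.
Total interest on Option B = 120 × $2,376.69 − $220,000 = $65,202.80.
Option B is lower by $9,393.84.

Option B by $9,394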